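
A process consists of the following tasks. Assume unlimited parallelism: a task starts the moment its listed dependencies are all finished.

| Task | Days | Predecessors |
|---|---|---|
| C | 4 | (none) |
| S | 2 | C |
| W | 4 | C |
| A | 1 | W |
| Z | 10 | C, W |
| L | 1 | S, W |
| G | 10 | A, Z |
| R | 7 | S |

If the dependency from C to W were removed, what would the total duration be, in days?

With the dependency in place, C→W→Z→G = 4+4+10+10 = 28 sets the finish at 28 days.
Without C→W, W's earliest start moves from 4 to 0.
New critical path: C→Z→G = 4+10+10 = 24 ⇒ 24 days.

24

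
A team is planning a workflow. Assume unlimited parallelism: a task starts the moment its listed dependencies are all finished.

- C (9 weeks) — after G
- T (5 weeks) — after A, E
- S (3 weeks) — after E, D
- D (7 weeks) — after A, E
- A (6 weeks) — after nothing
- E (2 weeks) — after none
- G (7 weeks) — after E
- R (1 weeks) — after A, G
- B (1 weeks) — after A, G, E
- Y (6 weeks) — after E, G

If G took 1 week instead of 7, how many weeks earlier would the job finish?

The binding path is E→G→C = 2+7+9 = 18; finish at 18 weeks.
Since G is critical, the -6 change carries straight to that chain (now 12 weeks).
The binding chain switches to A→D→S = 6+7+3 = 16; finish 16 weeks.
Change in finish: 16 − 18 = -2 weeks.

2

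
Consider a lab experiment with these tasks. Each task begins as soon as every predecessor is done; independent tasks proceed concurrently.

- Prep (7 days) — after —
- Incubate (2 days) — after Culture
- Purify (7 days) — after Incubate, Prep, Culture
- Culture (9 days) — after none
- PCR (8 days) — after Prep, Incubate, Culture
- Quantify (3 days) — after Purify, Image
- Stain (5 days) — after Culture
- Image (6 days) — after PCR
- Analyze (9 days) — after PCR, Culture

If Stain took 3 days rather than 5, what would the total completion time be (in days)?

28

Baseline: Culture→Incubate→PCR→Analyze = 9+2+8+9 = 28 → 28 days.
Stain has 14 days of float (longest path through it is 14).
No other chain overtakes it, so the finish is 28 days.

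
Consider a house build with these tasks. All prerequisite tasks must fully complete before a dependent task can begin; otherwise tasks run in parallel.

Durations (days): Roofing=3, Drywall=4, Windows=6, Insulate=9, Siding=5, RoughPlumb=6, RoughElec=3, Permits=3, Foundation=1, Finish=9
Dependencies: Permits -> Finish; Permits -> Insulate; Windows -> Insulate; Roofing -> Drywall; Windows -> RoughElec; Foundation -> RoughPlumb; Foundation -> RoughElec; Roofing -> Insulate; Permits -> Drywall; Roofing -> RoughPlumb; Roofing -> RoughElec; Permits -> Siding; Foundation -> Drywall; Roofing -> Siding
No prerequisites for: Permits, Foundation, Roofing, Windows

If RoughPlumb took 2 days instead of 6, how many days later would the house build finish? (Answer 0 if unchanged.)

Critical path before the change: Windows→Insulate = 6+9 = 15 giving 15 days.
RoughPlumb is off the critical path — its longest chain is 9 days, giving 6 of slack.
The critical path is still Windows→Insulate; finish is now 15 days.
Change in finish: 15 − 15 = +0 days.

0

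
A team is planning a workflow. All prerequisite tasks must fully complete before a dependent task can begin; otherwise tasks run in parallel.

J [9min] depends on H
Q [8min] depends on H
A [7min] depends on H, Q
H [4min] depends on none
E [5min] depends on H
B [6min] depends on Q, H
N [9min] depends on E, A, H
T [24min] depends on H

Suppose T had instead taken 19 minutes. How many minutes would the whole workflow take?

Critical path before the change: H→T = 4+24 = 28 giving 28 minutes.
Since T is critical, the -5 change carries straight to that chain (now 23 minutes).
New critical path: H→Q→A→N = 4+8+7+9 = 28 ⇒ 28 minutes.

28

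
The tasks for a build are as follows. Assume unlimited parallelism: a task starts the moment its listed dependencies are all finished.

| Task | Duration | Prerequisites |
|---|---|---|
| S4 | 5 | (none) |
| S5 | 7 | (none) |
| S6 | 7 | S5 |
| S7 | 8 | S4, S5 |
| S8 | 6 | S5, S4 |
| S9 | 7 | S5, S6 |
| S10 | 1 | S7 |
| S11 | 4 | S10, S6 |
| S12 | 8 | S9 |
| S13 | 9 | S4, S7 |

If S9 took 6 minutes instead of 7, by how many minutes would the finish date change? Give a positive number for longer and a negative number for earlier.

Baseline: S5→S6→S9→S12 = 7+7+7+8 = 29 → 29 minutes.
Since S9 is critical, the -1 change carries straight to that chain (now 28 minutes).
No other chain overtakes it, so the finish is 28 minutes.
Change in finish: 28 − 29 = -1 minutes.

-1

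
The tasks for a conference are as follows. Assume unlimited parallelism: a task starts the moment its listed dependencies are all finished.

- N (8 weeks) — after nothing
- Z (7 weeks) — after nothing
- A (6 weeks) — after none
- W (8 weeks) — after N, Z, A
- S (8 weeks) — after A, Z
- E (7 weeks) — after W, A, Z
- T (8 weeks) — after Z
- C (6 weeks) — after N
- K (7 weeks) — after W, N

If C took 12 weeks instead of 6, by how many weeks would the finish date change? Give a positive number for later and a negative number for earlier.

Critical path before the change: N→W→E = 8+8+7 = 23 giving 23 weeks.
C is off the critical path — its longest chain is 14 weeks, giving 9 of slack.
That remains the longest chain; total 23 weeks.
Change in finish: 23 − 23 = +0 weeks.

0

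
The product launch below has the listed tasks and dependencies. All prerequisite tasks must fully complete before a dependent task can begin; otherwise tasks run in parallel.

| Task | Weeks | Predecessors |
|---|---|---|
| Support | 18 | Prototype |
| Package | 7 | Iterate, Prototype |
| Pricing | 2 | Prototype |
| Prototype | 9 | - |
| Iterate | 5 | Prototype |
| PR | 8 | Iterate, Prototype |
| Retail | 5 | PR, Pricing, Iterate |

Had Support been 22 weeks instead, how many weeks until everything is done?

Critical path before the change: Prototype→Support = 9+18 = 27 giving 27 weeks.
Since Support is critical, the +4 change carries straight to that chain (now 31 weeks).
No other chain overtakes it, so the finish is 31 weeks.

31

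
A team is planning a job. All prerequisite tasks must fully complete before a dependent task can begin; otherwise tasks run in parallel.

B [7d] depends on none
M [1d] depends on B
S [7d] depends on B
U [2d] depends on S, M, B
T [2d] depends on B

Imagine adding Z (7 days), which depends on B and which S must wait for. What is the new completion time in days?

Originally the job takes 16 days.
With Z inserted, S now waits for max(B, Z).
New critical path: B→Z→S→U = 7+7+7+2 = 23 ⇒ 23 days.

23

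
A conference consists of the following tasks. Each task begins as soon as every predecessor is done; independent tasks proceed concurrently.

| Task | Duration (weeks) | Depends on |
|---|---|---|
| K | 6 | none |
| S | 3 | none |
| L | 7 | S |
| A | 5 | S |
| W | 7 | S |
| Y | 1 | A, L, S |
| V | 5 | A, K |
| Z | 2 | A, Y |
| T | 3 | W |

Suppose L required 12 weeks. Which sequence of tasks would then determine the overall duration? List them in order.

Actual critical path: S→L→Y→Z = 3+7+1+2 = 13 ⇒ 13 weeks.
L is on the critical path; changing it to 12 makes that path 18 weeks.
No other chain overtakes it, so the finish is 18 weeks.

S, L, Y, Z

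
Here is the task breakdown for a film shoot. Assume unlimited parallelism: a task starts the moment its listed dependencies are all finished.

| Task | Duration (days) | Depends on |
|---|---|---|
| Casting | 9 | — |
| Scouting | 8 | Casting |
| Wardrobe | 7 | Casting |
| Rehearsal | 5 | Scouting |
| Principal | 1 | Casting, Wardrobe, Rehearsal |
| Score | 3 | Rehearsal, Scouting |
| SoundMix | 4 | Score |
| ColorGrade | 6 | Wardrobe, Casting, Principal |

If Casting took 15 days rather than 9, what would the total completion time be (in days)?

The binding path is Casting→Scouting→Rehearsal→Principal→ColorGrade = 9+8+5+1+6 = 29; finish at 29 days.
Since Casting is critical, the +6 change carries straight to that chain (now 35 days).
No other chain overtakes it, so the finish is 35 days.

35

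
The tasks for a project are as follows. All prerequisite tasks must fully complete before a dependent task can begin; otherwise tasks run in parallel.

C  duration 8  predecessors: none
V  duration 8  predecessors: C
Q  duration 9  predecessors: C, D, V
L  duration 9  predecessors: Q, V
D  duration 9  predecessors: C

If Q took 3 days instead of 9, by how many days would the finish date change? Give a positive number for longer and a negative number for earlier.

Critical path before the change: C→D→Q→L = 8+9+9+9 = 35 giving 35 days.
Since Q is critical, the -6 change carries straight to that chain (now 29 days).
No other chain overtakes it, so the finish is 29 days.
Change in finish: 29 − 35 = -6 days.

-6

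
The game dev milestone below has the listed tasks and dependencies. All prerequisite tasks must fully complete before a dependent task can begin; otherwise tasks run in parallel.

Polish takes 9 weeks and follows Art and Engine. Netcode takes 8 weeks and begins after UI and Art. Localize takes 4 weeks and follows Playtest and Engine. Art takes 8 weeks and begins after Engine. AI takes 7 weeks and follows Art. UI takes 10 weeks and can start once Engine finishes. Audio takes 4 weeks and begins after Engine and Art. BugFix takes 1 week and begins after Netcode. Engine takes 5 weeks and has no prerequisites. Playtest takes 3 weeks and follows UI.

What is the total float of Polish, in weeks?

2

Engine→UI→Netcode→BugFix = 5+10+8+1 = 24 sets the makespan at 24 weeks.
Longest path through Polish: 22 weeks (earliest finish 22, latest finish 24).
Float = 24 − 22 = 2.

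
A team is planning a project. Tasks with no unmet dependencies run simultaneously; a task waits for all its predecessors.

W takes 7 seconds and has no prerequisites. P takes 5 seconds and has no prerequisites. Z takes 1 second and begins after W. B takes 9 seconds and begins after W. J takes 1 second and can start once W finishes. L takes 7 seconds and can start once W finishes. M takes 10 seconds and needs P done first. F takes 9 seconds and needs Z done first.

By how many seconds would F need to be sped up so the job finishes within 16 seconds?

Current finish: 17 seconds; target: 16.
F is on every critical path, so each second cut from F cuts the finish by one (this holds down to a finish of 16).
Need 17 − 16 = 1 second off F → F becomes 8 seconds, finish becomes 16.

1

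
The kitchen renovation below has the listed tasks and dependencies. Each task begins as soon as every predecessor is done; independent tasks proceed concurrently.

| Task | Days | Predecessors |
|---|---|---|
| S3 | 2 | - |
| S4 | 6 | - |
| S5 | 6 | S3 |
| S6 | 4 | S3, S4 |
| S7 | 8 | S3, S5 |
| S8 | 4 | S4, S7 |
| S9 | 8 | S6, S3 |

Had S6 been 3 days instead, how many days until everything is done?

Actual critical path: S3→S5→S7→S8 = 2+6+8+4 = 20 ⇒ 20 days.
S6 is off the critical path — its longest chain is 18 days, giving 2 of slack.
No other chain overtakes it, so the finish is 20 days.

20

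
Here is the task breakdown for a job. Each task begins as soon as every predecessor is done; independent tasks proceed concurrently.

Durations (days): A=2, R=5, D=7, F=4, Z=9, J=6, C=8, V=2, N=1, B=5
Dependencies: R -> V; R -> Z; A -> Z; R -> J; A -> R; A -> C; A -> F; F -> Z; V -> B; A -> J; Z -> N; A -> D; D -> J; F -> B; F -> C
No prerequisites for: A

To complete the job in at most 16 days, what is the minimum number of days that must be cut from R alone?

Current finish: 17 days; target: 16.
R is on every critical path, so each day cut from R cuts the finish by one (this holds down to a finish of 16).
Need 17 − 16 = 1 day off R → R becomes 4 days, finish becomes 16.

1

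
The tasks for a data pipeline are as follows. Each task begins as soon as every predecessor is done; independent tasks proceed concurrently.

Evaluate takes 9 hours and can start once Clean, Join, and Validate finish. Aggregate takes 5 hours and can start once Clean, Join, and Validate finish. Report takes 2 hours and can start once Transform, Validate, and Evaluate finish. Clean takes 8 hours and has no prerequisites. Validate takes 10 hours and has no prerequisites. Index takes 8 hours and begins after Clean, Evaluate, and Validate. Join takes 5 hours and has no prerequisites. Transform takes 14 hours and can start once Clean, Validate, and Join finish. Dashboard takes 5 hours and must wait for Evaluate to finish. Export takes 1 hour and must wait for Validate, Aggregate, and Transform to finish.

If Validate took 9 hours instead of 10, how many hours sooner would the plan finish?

1

The binding path is Validate→Evaluate→Index = 10+9+8 = 27; finish at 27 hours.
Validate lies on that path, so at 9 hours the path becomes 26 hours.
The critical path is still Validate→Evaluate→Index; finish is now 26 hours.
Change in finish: 26 − 27 = -1 hours.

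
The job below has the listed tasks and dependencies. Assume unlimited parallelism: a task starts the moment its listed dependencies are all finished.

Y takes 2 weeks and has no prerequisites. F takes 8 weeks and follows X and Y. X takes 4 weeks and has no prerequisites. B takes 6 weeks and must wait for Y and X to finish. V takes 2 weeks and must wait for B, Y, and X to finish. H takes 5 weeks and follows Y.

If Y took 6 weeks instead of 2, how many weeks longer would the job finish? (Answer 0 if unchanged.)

Baseline: X→F = 4+8 = 12 → 12 weeks.
Y has 2 weeks of float (longest path through it is 10).
The binding chain switches to Y→F = 6+8 = 14; finish 14 weeks.
Change in finish: 14 − 12 = +2 weeks.

2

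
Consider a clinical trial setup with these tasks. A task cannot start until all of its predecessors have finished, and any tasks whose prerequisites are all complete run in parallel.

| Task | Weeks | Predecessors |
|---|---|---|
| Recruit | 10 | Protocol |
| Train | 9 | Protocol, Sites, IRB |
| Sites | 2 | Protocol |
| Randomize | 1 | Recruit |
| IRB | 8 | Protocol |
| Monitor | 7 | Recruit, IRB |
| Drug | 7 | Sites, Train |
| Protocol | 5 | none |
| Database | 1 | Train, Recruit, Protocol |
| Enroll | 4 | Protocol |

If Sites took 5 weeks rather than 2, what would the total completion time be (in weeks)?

29

Actual critical path: Protocol→IRB→Train→Drug = 5+8+9+7 = 29 ⇒ 29 weeks.
Sites is off the critical path — its longest chain is 23 weeks, giving 6 of slack.
No other chain overtakes it, so the finish is 29 weeks.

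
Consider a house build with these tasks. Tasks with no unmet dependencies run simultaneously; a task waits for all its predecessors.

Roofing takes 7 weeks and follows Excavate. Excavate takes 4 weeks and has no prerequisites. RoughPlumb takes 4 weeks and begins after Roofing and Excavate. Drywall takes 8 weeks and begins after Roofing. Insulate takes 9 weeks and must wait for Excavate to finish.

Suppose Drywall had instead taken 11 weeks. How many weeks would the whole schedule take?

Baseline: Excavate→Roofing→Drywall = 4+7+8 = 19 → 19 weeks.
Since Drywall is critical, the +3 change carries straight to that chain (now 22 weeks).
The critical path is still Excavate→Roofing→Drywall; finish is now 22 weeks.

22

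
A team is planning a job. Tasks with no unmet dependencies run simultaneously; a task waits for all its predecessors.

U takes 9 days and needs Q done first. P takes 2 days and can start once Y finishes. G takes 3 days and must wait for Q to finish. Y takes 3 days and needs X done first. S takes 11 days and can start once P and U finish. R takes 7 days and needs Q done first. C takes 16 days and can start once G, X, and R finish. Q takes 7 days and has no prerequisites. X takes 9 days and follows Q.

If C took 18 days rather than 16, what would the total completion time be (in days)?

34

As given, the longest chain is Q→X→C = 7+9+16 = 32, so the finish is 32 days.
C lies on that path, so at 18 days the path becomes 34 days.
That remains the longest chain; total 34 days.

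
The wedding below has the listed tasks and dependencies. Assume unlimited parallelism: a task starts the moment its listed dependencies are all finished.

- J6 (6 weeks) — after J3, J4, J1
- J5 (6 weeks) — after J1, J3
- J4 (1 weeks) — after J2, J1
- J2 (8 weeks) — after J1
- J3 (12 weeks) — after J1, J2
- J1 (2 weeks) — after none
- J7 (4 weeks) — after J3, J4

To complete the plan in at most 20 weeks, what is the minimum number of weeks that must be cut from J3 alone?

Current finish: 28 weeks; target: 20.
J3 is on every critical path, so each week cut from J3 cuts the finish by one (this holds down to a finish of 17).
Need 28 − 20 = 8 weeks off J3 → J3 becomes 4 weeks, finish becomes 20.

8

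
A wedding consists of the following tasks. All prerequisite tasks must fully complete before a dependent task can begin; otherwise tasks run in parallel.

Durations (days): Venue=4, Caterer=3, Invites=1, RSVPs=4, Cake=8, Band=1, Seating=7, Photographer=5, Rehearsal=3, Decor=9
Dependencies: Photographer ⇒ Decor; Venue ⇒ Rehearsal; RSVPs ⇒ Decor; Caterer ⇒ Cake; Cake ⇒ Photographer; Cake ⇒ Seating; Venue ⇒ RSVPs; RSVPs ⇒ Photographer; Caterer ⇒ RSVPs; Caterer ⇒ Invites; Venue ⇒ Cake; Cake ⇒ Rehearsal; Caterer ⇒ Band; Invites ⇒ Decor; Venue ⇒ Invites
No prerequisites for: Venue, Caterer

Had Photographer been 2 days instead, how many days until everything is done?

As given, the longest chain is Venue→Cake→Photographer→Decor = 4+8+5+9 = 26, so the finish is 26 days.
Photographer is on the critical path; changing it to 2 makes that path 23 days.
That remains the longest chain; total 23 days.

23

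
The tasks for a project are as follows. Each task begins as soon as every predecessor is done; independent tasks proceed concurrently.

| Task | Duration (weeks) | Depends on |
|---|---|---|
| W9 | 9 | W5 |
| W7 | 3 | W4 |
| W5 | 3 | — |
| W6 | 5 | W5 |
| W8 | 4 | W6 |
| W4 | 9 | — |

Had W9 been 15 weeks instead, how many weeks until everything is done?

18

As given, the longest chain is W5→W9 = 3+9 = 12, so the finish is 12 weeks.
W9 lies on that path, so at 15 weeks the path becomes 18 weeks.
No other chain overtakes it, so the finish is 18 weeks.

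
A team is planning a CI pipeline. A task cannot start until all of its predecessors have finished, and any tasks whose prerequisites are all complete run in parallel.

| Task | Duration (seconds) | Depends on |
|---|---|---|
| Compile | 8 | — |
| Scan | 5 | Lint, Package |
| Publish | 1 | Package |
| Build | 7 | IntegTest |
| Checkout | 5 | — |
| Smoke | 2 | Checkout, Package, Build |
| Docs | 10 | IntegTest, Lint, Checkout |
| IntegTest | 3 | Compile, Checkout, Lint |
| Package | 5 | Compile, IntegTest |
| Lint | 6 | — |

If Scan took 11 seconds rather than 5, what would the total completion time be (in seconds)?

27

Actual critical path: Compile→IntegTest→Package→Scan = 8+3+5+5 = 21 ⇒ 21 seconds.
Since Scan is critical, the +6 change carries straight to that chain (now 27 seconds).
The critical path is still Compile→IntegTest→Package→Scan; finish is now 27 seconds.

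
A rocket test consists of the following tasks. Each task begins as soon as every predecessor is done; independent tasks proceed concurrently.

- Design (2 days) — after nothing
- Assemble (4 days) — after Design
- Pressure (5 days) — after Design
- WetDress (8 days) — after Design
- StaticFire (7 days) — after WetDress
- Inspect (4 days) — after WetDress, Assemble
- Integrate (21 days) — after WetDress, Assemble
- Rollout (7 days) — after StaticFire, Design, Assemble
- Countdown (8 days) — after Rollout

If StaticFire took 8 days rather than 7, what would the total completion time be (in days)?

33

The binding path is Design→WetDress→StaticFire→Rollout→Countdown = 2+8+7+7+8 = 32; finish at 32 days.
StaticFire is on the critical path; changing it to 8 makes that path 33 days.
That remains the longest chain; total 33 days.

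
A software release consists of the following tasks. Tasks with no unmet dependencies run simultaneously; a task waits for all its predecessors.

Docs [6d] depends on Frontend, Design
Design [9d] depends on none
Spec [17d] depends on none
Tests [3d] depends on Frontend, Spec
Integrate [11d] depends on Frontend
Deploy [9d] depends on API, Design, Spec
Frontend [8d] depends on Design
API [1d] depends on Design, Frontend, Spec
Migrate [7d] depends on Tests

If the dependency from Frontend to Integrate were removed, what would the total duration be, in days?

Before: longest chain Design→Frontend→Integrate = 9+8+11 = 28, finish 28.
Without Frontend→Integrate, Integrate's earliest start moves from 17 to 0.
New critical path: Spec→API→Deploy = 17+1+9 = 27 ⇒ 27 days.

27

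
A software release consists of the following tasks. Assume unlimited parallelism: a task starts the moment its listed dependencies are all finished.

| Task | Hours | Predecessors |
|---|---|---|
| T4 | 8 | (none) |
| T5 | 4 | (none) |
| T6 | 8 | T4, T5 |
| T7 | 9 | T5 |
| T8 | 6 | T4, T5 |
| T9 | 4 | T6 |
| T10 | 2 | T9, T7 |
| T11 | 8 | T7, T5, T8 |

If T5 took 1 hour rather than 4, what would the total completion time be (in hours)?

22

Critical path before the change: T4→T6→T9→T10 = 8+8+4+2 = 22 giving 22 hours.
The longest path through T5 is only 21 hours, so T5 has float 1.
No other chain overtakes it, so the finish is 22 hours.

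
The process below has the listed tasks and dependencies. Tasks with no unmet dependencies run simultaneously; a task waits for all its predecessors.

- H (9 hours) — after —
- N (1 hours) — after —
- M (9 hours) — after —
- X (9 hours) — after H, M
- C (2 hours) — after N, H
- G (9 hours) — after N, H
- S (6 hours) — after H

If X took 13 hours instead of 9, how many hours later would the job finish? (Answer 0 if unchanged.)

4

Baseline: H→X = 9+9 = 18 → 18 hours.
X lies on that path, so at 13 hours the path becomes 22 hours.
That remains the longest chain; total 22 hours.
Change in finish: 22 − 18 = +4 hours.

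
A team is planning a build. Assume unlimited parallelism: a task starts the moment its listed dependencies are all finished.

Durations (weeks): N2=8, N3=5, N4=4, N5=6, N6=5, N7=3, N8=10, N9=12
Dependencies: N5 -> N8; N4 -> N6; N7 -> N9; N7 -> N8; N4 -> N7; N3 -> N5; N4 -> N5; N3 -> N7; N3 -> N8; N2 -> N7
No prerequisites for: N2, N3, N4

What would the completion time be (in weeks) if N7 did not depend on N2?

21

With the dependency in place, N2→N7→N9 = 8+3+12 = 23 sets the finish at 23 weeks.
Without N2→N7, N7's earliest start moves from 8 to 5.
The longest chain is now N3→N5→N8 = 5+6+10 = 21, so the build takes 21 weeks.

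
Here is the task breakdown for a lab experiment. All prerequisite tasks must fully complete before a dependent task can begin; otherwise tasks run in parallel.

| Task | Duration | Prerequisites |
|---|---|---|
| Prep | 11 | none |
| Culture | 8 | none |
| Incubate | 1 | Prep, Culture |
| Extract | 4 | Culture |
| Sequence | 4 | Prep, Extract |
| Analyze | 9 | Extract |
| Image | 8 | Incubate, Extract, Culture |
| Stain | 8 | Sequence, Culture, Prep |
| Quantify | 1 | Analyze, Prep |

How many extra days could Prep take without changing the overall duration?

The longest chain is Culture→Extract→Sequence→Stain = 8+4+4+8 = 24; overall finish 24 days.
Longest path through Prep: 23 days (earliest finish 11, latest finish 12).
So Prep can slip 12 − 11 = 1 day.

1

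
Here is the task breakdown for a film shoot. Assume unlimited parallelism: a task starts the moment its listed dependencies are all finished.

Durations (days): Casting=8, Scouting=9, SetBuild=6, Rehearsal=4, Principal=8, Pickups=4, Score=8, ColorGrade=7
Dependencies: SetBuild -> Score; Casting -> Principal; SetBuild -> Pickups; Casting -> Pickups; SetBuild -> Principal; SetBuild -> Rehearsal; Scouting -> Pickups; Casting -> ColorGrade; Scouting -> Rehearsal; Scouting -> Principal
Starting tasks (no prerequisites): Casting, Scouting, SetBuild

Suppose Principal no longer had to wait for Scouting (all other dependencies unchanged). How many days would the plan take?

16

With the dependency in place, Scouting→Principal = 9+8 = 17 sets the finish at 17 days.
Without Scouting→Principal, Principal's earliest start moves from 9 to 8.
The longest chain is now Casting→Principal = 8+8 = 16, so the plan takes 16 days.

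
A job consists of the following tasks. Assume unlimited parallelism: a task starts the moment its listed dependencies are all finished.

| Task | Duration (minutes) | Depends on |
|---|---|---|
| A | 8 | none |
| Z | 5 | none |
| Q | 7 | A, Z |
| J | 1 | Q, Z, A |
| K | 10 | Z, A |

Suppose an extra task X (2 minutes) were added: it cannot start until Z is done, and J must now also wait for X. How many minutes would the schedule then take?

Originally the schedule takes 18 minutes.
With X inserted, J now waits for max(Q, Z, A, X).
New critical path: A→K = 8+10 = 18 ⇒ 18 minutes.

18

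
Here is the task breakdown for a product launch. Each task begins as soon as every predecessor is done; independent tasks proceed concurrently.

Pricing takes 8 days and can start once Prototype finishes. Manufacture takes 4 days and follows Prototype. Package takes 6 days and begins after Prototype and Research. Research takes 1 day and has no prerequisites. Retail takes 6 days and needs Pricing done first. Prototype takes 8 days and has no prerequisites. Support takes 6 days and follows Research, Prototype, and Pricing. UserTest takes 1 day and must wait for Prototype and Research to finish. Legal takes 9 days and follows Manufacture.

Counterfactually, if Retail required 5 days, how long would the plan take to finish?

22

Actual critical path: Prototype→Pricing→Retail = 8+8+6 = 22 ⇒ 22 days.
Since Retail is critical, the -1 change carries straight to that chain (now 21 days).
New critical path: Prototype→Pricing→Support = 8+8+6 = 22 ⇒ 22 days.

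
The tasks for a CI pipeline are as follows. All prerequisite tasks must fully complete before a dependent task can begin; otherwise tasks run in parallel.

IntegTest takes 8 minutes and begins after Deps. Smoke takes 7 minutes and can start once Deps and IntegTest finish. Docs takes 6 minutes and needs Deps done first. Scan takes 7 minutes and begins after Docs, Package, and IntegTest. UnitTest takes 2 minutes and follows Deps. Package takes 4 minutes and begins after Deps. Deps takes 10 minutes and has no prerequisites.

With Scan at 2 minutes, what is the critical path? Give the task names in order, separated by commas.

Deps, IntegTest, Smoke

Critical path before the change: Deps→IntegTest→Scan = 10+8+7 = 25 giving 25 minutes.
Since Scan is critical, the -5 change carries straight to that chain (now 20 minutes).
Now Deps→IntegTest→Smoke = 10+8+7 = 25 is longest, so the finish becomes 25 minutes.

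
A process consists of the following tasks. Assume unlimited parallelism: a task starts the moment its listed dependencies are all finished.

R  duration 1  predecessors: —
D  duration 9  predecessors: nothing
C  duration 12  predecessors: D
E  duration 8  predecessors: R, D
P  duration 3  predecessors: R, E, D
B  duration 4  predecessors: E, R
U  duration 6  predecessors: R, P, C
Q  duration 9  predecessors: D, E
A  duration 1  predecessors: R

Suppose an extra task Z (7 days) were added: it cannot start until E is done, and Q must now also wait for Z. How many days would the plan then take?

Originally the plan takes 27 days.
With Z inserted, Q now waits for max(D, E, Z).
New critical path: D→E→Z→Q = 9+8+7+9 = 33 ⇒ 33 days.

33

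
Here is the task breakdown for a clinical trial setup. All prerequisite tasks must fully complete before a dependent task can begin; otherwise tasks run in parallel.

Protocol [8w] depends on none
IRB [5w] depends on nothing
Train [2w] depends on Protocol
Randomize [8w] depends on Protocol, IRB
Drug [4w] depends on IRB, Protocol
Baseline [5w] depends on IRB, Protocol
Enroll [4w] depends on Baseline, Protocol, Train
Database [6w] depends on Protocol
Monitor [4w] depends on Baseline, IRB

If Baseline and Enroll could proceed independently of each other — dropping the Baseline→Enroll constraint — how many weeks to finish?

Original critical path: Protocol→Baseline→Enroll = 8+5+4 = 17 ⇒ 17 weeks.
Without Baseline→Enroll, Enroll's earliest start moves from 13 to 10.
New critical path: Protocol→Baseline→Monitor = 8+5+4 = 17 ⇒ 17 weeks.

17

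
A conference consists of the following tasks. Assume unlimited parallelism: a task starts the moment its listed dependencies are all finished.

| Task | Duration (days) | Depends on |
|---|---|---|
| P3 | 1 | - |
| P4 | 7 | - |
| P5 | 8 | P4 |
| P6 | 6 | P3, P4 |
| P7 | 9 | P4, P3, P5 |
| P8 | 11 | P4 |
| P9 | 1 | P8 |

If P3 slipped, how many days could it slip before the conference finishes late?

14

P4→P5→P7 = 7+8+9 = 24 sets the makespan at 24 days.
P3 finishes as early as 1 and must finish by 15.
So P3 can slip 15 − 1 = 14 days.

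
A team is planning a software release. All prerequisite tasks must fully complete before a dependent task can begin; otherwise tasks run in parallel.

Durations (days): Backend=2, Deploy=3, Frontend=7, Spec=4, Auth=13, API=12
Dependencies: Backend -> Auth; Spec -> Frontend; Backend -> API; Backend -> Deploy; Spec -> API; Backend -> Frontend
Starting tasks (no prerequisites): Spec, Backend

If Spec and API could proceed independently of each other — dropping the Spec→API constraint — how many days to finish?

15

Before: longest chain Spec→API = 4+12 = 16, finish 16.
Without Spec→API, API's earliest start moves from 4 to 2.
After: Backend→Auth = 2+13 = 15 → 15 days.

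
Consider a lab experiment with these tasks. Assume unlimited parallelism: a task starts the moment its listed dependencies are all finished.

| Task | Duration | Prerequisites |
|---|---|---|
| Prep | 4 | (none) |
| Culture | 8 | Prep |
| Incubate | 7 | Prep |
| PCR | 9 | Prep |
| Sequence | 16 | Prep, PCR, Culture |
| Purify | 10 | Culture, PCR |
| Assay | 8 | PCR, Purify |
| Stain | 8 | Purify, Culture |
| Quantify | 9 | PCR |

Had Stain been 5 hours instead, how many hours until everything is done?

Baseline: Prep→PCR→Purify→Stain = 4+9+10+8 = 31 → 31 hours.
Stain lies on that path, so at 5 hours the path becomes 28 hours.
New critical path: Prep→PCR→Purify→Assay = 4+9+10+8 = 31 ⇒ 31 hours.

31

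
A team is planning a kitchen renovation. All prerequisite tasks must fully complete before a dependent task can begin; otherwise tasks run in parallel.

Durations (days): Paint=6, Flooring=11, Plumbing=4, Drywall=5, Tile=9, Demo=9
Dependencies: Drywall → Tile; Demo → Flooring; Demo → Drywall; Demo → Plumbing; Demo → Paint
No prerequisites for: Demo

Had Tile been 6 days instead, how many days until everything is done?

Critical path before the change: Demo→Drywall→Tile = 9+5+9 = 23 giving 23 days.
Since Tile is critical, the -3 change carries straight to that chain (now 20 days).
That remains the longest chain; total 20 days.

20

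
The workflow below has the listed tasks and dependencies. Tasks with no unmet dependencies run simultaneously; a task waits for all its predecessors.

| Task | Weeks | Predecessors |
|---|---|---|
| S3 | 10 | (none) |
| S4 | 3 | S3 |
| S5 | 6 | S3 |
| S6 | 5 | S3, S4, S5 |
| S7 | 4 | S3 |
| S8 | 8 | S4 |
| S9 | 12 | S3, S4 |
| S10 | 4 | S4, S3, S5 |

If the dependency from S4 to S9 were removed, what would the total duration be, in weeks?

Before: longest chain S3→S4→S9 = 10+3+12 = 25, finish 25.
Without S4→S9, S9's earliest start moves from 13 to 10.
New critical path: S3→S9 = 10+12 = 22 ⇒ 22 weeks.

22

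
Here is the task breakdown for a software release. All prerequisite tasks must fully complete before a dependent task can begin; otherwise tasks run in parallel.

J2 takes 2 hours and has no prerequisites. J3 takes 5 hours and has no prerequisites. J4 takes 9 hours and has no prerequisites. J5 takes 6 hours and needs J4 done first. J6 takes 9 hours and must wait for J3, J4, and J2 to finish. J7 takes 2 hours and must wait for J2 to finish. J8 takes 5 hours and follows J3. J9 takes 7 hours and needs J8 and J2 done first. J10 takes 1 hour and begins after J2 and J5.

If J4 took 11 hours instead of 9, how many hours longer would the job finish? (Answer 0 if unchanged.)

Baseline: J4→J6 = 9+9 = 18 → 18 hours.
J4 lies on that path, so at 11 hours the path becomes 20 hours.
The critical path is still J4→J6; finish is now 20 hours.
Change in finish: 20 − 18 = +2 hours.

2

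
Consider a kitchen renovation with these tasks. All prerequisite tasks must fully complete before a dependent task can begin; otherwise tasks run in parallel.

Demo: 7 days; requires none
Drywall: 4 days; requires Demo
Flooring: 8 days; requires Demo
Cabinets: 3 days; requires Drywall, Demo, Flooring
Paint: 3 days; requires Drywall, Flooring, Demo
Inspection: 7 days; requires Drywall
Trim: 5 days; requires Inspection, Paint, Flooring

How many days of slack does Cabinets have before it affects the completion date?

5

Demo→Drywall→Inspection→Trim = 7+4+7+5 = 23 sets the makespan at 23 days.
Longest path through Cabinets: 18 days (earliest finish 18, latest finish 23).
Slack of Cabinets = 20 − 15 = 5 days.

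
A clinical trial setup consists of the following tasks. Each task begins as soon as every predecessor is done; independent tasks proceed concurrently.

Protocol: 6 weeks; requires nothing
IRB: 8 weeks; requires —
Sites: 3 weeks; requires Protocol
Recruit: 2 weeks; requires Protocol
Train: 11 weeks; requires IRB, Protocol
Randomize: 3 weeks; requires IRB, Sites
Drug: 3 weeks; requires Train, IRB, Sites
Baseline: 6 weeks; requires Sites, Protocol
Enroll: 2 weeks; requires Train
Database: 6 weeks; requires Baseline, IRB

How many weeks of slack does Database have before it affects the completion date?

Critical path: IRB→Train→Drug = 8+11+3 = 22, so the finish is 22 weeks.
The longest chain containing Database totals 21 weeks.
Slack of Database = 16 − 15 = 1 week.

1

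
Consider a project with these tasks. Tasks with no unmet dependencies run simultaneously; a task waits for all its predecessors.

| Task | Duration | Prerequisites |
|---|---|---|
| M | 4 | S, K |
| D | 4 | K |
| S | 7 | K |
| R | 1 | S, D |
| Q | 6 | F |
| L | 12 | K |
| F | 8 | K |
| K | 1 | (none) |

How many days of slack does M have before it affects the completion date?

The longest chain is K→F→Q = 1+8+6 = 15; overall finish 15 days.
Longest path through M: 12 days (earliest finish 12, latest finish 15).
Slack of M = 11 − 8 = 3 days.

3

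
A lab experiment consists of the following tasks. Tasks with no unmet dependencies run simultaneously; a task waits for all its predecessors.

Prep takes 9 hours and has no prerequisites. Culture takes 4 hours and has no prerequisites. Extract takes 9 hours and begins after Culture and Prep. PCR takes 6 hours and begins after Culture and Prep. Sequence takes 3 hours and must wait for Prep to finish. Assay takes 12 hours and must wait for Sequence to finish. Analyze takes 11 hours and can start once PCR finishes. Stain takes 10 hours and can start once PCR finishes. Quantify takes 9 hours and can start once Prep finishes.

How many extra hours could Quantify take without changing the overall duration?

Prep→PCR→Analyze = 9+6+11 = 26 sets the makespan at 26 hours.
The longest chain containing Quantify totals 18 hours.
So Quantify can slip 26 − 18 = 8 hours.

8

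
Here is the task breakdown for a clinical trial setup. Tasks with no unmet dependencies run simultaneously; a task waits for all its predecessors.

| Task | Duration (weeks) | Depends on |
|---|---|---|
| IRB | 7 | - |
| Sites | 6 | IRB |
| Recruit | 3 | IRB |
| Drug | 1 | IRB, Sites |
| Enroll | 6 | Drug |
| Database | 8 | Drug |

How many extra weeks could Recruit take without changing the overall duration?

12

Critical path: IRB→Sites→Drug→Database = 7+6+1+8 = 22, so the finish is 22 weeks.
Recruit finishes as early as 10 and must finish by 22.
So Recruit can slip 22 − 10 = 12 weeks.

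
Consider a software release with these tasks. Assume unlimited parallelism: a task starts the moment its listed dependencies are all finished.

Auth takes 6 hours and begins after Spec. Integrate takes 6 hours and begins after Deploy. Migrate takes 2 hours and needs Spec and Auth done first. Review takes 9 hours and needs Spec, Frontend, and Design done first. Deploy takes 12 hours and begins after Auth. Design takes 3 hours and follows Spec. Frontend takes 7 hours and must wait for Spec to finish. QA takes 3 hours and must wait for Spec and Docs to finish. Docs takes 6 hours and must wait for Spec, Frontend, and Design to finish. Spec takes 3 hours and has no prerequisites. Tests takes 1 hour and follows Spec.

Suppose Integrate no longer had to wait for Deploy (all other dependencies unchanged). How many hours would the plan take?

With the dependency in place, Spec→Auth→Deploy→Integrate = 3+6+12+6 = 27 sets the finish at 27 hours.
Without Deploy→Integrate, Integrate's earliest start moves from 21 to 0.
New critical path: Spec→Auth→Deploy = 3+6+12 = 21 ⇒ 21 hours.

21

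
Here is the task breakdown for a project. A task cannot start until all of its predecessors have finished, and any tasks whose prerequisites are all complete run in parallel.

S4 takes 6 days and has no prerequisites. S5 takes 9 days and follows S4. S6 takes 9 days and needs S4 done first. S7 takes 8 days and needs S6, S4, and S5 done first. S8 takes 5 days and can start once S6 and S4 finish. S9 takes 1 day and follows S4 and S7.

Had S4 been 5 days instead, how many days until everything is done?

23

As given, the longest chain is S4→S5→S7→S9 = 6+9+8+1 = 24, so the finish is 24 days.
S4 lies on that path, so at 5 days the path becomes 23 days.
The critical path is still S4→S5→S7→S9; finish is now 23 days.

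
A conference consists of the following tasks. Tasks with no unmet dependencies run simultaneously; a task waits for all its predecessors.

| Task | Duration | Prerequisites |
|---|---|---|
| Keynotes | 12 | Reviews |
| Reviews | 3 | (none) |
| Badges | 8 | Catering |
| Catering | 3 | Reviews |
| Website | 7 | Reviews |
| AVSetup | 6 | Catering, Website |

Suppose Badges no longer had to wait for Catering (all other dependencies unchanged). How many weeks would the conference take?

16

Original critical path: Reviews→Website→AVSetup = 3+7+6 = 16 ⇒ 16 weeks.
Without Catering→Badges, Badges's earliest start moves from 6 to 0.
The longest chain is now Reviews→Website→AVSetup = 3+7+6 = 16, so the conference takes 16 weeks.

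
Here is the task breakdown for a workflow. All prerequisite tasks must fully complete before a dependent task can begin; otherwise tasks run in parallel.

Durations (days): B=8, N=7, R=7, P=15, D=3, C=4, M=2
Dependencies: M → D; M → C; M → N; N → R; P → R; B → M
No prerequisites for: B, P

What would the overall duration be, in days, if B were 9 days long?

Actual critical path: B→M→N→R = 8+2+7+7 = 24 ⇒ 24 days.
Since B is critical, the +1 change carries straight to that chain (now 25 days).
That remains the longest chain; total 25 days.

25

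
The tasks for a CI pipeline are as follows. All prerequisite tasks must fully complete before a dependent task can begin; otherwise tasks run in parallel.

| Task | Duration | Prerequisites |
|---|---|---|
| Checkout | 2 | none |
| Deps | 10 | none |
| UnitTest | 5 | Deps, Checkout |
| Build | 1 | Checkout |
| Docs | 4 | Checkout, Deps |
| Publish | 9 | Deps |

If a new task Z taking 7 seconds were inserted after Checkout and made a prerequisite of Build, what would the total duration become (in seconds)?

Originally the schedule takes 19 seconds.
With Z inserted, Build now waits for max(Checkout, Z).
New critical path: Deps→Publish = 10+9 = 19 ⇒ 19 seconds.

19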